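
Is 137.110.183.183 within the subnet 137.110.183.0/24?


Subnet network: 137.110.183.0
Test IP AND mask: 137.110.183.0
Yes, 137.110.183.183 is in 137.110.183.0/24


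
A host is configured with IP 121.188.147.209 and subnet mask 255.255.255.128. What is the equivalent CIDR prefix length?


Binary: 11111111.11111111.11111111.10000000
Count leading 1s
Prefix: /25


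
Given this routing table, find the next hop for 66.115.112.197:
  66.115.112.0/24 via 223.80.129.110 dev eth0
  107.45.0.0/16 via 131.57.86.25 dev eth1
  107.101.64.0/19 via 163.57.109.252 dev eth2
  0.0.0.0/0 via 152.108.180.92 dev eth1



Longest prefix match for 66.115.112.197:
  /24 66.115.112.0: MATCH
  /16 107.45.0.0: no
  /19 107.101.64.0: no
  /0 0.0.0.0: MATCH
Selected: next-hop 223.80.129.110 via eth0 (matched /24)


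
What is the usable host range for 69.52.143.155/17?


Network: 69.52.128.0
Broadcast: 69.52.255.255
First usable = network + 1
Last usable = broadcast - 1
Range: 69.52.128.1 to 69.52.255.254


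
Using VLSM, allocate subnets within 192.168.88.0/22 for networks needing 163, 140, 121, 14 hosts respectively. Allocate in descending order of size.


163 hosts -> /24 (254 usable): 192.168.88.0/24
140 hosts -> /24 (254 usable): 192.168.89.0/24
121 hosts -> /25 (126 usable): 192.168.90.0/25
14 hosts -> /28 (14 usable): 192.168.90.128/28
Allocation: 192.168.88.0/24 (163 hosts, 254 usable); 192.168.89.0/24 (140 hosts, 254 usable); 192.168.90.0/25 (121 hosts, 126 usable); 192.168.90.128/28 (14 hosts, 14 usable)


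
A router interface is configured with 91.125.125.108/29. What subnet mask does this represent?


/29 means 29 network bits, 3 host bits
Binary: 11111111111111111111111111111000
Mask: 255.255.255.248


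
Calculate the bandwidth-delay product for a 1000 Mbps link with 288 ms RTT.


BDP = bandwidth * RTT
= 1000 Mbps * 288 ms
= 1000 * 1e6 * 288 / 1000 bits
= 288000000 bits
= 36000000 bytes
= 35156.25 KB
BDP = 288000000 bits (36000000 bytes)


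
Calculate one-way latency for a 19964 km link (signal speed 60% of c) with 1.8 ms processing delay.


Speed = 0.6 * 3e5 km/s = 180000 km/s
Propagation delay = 19964 / 180000 = 0.1109 s = 110.9111 ms
Processing delay = 1.8 ms
Total one-way latency = 112.7111 ms


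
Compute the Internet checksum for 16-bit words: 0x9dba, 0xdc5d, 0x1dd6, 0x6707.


Sum all words (with carry folding):
+ 0x9dba = 0x9dba
+ 0xdc5d = 0x7a18
+ 0x1dd6 = 0x97ee
+ 0x6707 = 0xfef5
One's complement: ~0xfef5
Checksum = 0x010a


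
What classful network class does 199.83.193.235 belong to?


First octet: 199
Binary: 11000111
110xxxxx -> Class C (192-223)
Class C, default mask 255.255.255.0 (/24)


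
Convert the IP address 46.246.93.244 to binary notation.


46 = 00101110
246 = 11110110
93 = 01011101
244 = 11110100
Binary: 00101110.11110110.01011101.11110100


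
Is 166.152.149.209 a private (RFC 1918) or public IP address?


RFC 1918 private ranges:
  10.0.0.0/8 (10.0.0.0 - 10.255.255.255)
  172.16.0.0/12 (172.16.0.0 - 172.31.255.255)
  192.168.0.0/16 (192.168.0.0 - 192.168.255.255)
Public (not in any RFC 1918 range)


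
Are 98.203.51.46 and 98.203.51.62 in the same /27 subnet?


Mask: 255.255.255.224
98.203.51.46 AND mask = 98.203.51.32
98.203.51.62 AND mask = 98.203.51.32
Yes, same subnet (98.203.51.32)


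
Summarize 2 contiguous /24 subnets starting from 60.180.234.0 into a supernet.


Original prefix: /24
Number of subnets: 2 = 2^1
New prefix = 24 - 1 = 23
Supernet: 60.180.234.0/23


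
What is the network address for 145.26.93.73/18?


IP:   10010001.00011010.01011101.01001001
Mask: 11111111.11111111.11000000.00000000
AND operation:
Net:  10010001.00011010.01000000.00000000
Network: 145.26.64.0/18


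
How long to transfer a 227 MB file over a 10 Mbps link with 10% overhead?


Effective throughput = 10 * (1 - 10/100) = 9 Mbps
File size in Mb = 227 * 8 = 1816 Mb
Time = 1816 / 9
Time = 201.7778 seconds


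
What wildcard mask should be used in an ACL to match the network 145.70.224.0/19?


Subnet mask: 255.255.224.0
Wildcard = 255.255.255.255 - subnet mask
255 - 255 = 0
255 - 255 = 0
255 - 224 = 31
255 - 0 = 255
Wildcard: 0.0.31.255


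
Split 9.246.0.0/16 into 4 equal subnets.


New prefix = 16 + 2 = 18
Each subnet has 16384 addresses
  9.246.0.0/18
  9.246.64.0/18
  9.246.128.0/18
  9.246.192.0/18
Subnets: 9.246.0.0/18, 9.246.64.0/18, 9.246.128.0/18, 9.246.192.0/18


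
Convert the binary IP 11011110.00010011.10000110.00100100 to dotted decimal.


11011110 = 222
00010011 = 19
10000110 = 134
00100100 = 36
IP: 222.19.134.36


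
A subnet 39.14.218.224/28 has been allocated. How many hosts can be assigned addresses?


Host bits = 32 - 28 = 4
Total addresses = 2^4 = 16
Usable = total - 2 (network and broadcast)
Usable hosts: 14


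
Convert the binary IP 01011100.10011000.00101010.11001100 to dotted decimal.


01011100 = 92
10011000 = 152
00101010 = 42
11001100 = 204
IP: 92.152.42.204


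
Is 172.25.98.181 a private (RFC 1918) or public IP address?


RFC 1918 private ranges:
  10.0.0.0/8 (10.0.0.0 - 10.255.255.255)
  172.16.0.0/12 (172.16.0.0 - 172.31.255.255)
  192.168.0.0/16 (192.168.0.0 - 192.168.255.255)
Private (in 172.16.0.0/12)


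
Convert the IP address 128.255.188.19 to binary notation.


128 = 10000000
255 = 11111111
188 = 10111100
19 = 00010011
Binary: 10000000.11111111.10111100.00010011


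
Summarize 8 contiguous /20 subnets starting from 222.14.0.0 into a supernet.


Original prefix: /20
Number of subnets: 8 = 2^3
New prefix = 20 - 3 = 17
Supernet: 222.14.0.0/17


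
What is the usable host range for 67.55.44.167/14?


Network: 67.52.0.0
Broadcast: 67.55.255.255
First usable = network + 1
Last usable = broadcast - 1
Range: 67.52.0.1 to 67.55.255.254


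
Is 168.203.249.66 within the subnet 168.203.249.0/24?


Subnet network: 168.203.249.0
Test IP AND mask: 168.203.249.0
Yes, 168.203.249.66 is in 168.203.249.0/24


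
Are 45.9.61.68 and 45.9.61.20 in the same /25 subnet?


Mask: 255.255.255.128
45.9.61.68 AND mask = 45.9.61.0
45.9.61.20 AND mask = 45.9.61.0
Yes, same subnet (45.9.61.0)


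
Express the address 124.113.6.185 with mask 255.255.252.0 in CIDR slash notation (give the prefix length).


Binary: 11111111.11111111.11111100.00000000
Count leading 1s
Prefix: /22


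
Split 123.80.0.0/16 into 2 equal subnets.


New prefix = 16 + 1 = 17
Each subnet has 32768 addresses
  123.80.0.0/17
  123.80.128.0/17
Subnets: 123.80.0.0/17, 123.80.128.0/17


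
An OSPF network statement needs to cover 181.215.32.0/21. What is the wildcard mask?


Subnet mask: 255.255.248.0
Wildcard = 255.255.255.255 - subnet mask
255 - 255 = 0
255 - 255 = 0
255 - 248 = 7
255 - 0 = 255
Wildcard: 0.0.7.255


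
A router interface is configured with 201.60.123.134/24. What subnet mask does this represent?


/24 means 24 network bits, 8 host bits
Binary: 11111111111111111111111100000000
Mask: 255.255.255.0


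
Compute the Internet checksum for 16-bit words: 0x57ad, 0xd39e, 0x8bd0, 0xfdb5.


Sum all words (with carry folding):
+ 0x57ad = 0x57ad
+ 0xd39e = 0x2b4c
+ 0x8bd0 = 0xb71c
+ 0xfdb5 = 0xb4d2
One's complement: ~0xb4d2
Checksum = 0x4b2d


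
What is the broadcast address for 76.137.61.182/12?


Network: 76.128.0.0/12
Host bits = 20
Set all host bits to 1:
Broadcast: 76.143.255.255


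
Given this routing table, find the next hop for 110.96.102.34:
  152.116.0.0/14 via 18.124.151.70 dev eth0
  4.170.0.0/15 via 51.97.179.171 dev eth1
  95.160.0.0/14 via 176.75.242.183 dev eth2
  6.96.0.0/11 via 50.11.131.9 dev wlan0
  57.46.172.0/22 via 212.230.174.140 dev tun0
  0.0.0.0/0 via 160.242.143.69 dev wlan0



Longest prefix match for 110.96.102.34:
  /14 152.116.0.0: no
  /15 4.170.0.0: no
  /14 95.160.0.0: no
  /11 6.96.0.0: no
  /22 57.46.172.0: no
  /0 0.0.0.0: MATCH
Selected: next-hop 160.242.143.69 via wlan0 (matched /0)


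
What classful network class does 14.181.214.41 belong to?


First octet: 14
Binary: 00001110
0xxxxxxx -> Class A (1-126)
Class A, default mask 255.0.0.0 (/8)


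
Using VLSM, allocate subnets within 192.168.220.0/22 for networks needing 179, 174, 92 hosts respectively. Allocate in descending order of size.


179 hosts -> /24 (254 usable): 192.168.220.0/24
174 hosts -> /24 (254 usable): 192.168.221.0/24
92 hosts -> /25 (126 usable): 192.168.222.0/25
Allocation: 192.168.220.0/24 (179 hosts, 254 usable); 192.168.221.0/24 (174 hosts, 254 usable); 192.168.222.0/25 (92 hosts, 126 usable)


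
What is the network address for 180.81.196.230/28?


IP:   10110100.01010001.11000100.11100110
Mask: 11111111.11111111.11111111.11110000
AND operation:
Net:  10110100.01010001.11000100.11100000
Network: 180.81.196.224/28


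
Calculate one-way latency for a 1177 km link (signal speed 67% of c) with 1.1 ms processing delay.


Speed = 0.67 * 3e5 km/s = 201000 km/s
Propagation delay = 1177 / 201000 = 0.0059 s = 5.8557 ms
Processing delay = 1.1 ms
Total one-way latency = 6.9557 ms


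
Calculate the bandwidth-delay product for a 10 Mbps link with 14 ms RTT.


BDP = bandwidth * RTT
= 10 Mbps * 14 ms
= 10 * 1e6 * 14 / 1000 bits
= 140000 bits
= 17500 bytes
= 17.0898 KB
BDP = 140000 bits (17500 bytes)


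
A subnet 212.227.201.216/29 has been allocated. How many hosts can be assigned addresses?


Host bits = 32 - 29 = 3
Total addresses = 2^3 = 8
Usable = total - 2 (network and broadcast)
Usable hosts: 6


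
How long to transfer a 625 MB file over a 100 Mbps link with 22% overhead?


Effective throughput = 100 * (1 - 22/100) = 78 Mbps
File size in Mb = 625 * 8 = 5000 Mb
Time = 5000 / 78
Time = 64.1026 seconds


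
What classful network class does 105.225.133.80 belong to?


First octet: 105
Binary: 01101001
0xxxxxxx -> Class A (1-126)
Class A, default mask 255.0.0.0 (/8)


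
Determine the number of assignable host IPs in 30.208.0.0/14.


Host bits = 32 - 14 = 18
Total addresses = 2^18 = 262144
Usable = total - 2 (network and broadcast)
Usable hosts: 262142


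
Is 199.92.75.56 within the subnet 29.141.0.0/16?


Subnet network: 29.141.0.0
Test IP AND mask: 199.92.0.0
No, 199.92.75.56 is not in 29.141.0.0/16


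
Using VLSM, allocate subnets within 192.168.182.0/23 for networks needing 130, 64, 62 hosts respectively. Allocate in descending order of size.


130 hosts -> /24 (254 usable): 192.168.182.0/24
64 hosts -> /25 (126 usable): 192.168.183.0/25
62 hosts -> /26 (62 usable): 192.168.183.128/26
Allocation: 192.168.182.0/24 (130 hosts, 254 usable); 192.168.183.0/25 (64 hosts, 126 usable); 192.168.183.128/26 (62 hosts, 62 usable)


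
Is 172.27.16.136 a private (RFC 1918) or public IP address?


RFC 1918 private ranges:
  10.0.0.0/8 (10.0.0.0 - 10.255.255.255)
  172.16.0.0/12 (172.16.0.0 - 172.31.255.255)
  192.168.0.0/16 (192.168.0.0 - 192.168.255.255)
Private (in 172.16.0.0/12)


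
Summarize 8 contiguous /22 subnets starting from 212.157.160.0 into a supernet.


Original prefix: /22
Number of subnets: 8 = 2^3
New prefix = 22 - 3 = 19
Supernet: 212.157.160.0/19


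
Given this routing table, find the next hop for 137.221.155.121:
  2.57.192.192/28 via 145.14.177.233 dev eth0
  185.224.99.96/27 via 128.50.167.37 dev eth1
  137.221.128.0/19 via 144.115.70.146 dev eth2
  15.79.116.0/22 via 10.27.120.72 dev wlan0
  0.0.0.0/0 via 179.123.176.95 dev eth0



Longest prefix match for 137.221.155.121:
  /28 2.57.192.192: no
  /27 185.224.99.96: no
  /19 137.221.128.0: MATCH
  /22 15.79.116.0: no
  /0 0.0.0.0: MATCH
Selected: next-hop 144.115.70.146 via eth2 (matched /19)


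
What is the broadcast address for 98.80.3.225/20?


Network: 98.80.0.0/20
Host bits = 12
Set all host bits to 1:
Broadcast: 98.80.15.255


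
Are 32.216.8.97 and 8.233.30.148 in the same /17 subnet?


Mask: 255.255.128.0
32.216.8.97 AND mask = 32.216.0.0
8.233.30.148 AND mask = 8.233.0.0
No, different subnets (32.216.0.0 vs 8.233.0.0)


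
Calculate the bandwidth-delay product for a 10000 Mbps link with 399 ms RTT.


BDP = bandwidth * RTT
= 10000 Mbps * 399 ms
= 10000 * 1e6 * 399 / 1000 bits
= 3990000000 bits
= 498750000 bytes
= 487060.5469 KB
BDP = 3990000000 bits (498750000 bytes)


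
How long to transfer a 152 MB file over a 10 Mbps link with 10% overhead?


Effective throughput = 10 * (1 - 10/100) = 9 Mbps
File size in Mb = 152 * 8 = 1216 Mb
Time = 1216 / 9
Time = 135.1111 seconds


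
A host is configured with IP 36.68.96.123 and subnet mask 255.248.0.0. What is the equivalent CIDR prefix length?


Binary: 11111111.11111000.00000000.00000000
Count leading 1s
Prefix: /13


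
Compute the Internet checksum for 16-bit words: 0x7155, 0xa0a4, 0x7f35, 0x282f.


Sum all words (with carry folding):
+ 0x7155 = 0x7155
+ 0xa0a4 = 0x11fa
+ 0x7f35 = 0x912f
+ 0x282f = 0xb95e
One's complement: ~0xb95e
Checksum = 0x46a1


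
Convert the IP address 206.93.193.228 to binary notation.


206 = 11001110
93 = 01011101
193 = 11000001
228 = 11100100
Binary: 11001110.01011101.11000001.11100100


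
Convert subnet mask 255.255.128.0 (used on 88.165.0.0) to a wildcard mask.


Subnet mask: 255.255.128.0
Wildcard = 255.255.255.255 - subnet mask
255 - 255 = 0
255 - 255 = 0
255 - 128 = 127
255 - 0 = 255
Wildcard: 0.0.127.255


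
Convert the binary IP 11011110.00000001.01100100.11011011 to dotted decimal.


11011110 = 222
00000001 = 1
01100100 = 100
11011011 = 219
IP: 222.1.100.219


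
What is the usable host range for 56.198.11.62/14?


Network: 56.196.0.0
Broadcast: 56.199.255.255
First usable = network + 1
Last usable = broadcast - 1
Range: 56.196.0.1 to 56.199.255.254


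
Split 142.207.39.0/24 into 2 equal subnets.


New prefix = 24 + 1 = 25
Each subnet has 128 addresses
  142.207.39.0/25
  142.207.39.128/25
Subnets: 142.207.39.0/25, 142.207.39.128/25


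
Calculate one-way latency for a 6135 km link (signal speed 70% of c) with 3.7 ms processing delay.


Speed = 0.7 * 3e5 km/s = 210000 km/s
Propagation delay = 6135 / 210000 = 0.0292 s = 29.2143 ms
Processing delay = 3.7 ms
Total one-way latency = 32.9143 ms


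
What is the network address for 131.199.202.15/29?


IP:   10000011.11000111.11001010.00001111
Mask: 11111111.11111111.11111111.11111000
AND operation:
Net:  10000011.11000111.11001010.00001000
Network: 131.199.202.8/29


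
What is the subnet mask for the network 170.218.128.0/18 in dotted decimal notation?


/18 means 18 network bits, 14 host bits
Binary: 11111111111111111100000000000000
Mask: 255.255.192.0


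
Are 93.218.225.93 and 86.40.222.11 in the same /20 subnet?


Mask: 255.255.240.0
93.218.225.93 AND mask = 93.218.224.0
86.40.222.11 AND mask = 86.40.208.0
No, different subnets (93.218.224.0 vs 86.40.208.0)


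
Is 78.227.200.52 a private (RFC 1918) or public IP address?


RFC 1918 private ranges:
  10.0.0.0/8 (10.0.0.0 - 10.255.255.255)
  172.16.0.0/12 (172.16.0.0 - 172.31.255.255)
  192.168.0.0/16 (192.168.0.0 - 192.168.255.255)
Public (not in any RFC 1918 range)


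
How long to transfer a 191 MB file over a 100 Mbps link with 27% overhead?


Effective throughput = 100 * (1 - 27/100) = 73 Mbps
File size in Mb = 191 * 8 = 1528 Mb
Time = 1528 / 73
Time = 20.9315 seconds


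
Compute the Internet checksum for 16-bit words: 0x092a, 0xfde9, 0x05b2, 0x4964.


Sum all words (with carry folding):
+ 0x092a = 0x092a
+ 0xfde9 = 0x0714
+ 0x05b2 = 0x0cc6
+ 0x4964 = 0x562a
One's complement: ~0x562a
Checksum = 0xa9d5


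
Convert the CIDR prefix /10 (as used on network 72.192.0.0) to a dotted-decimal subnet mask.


/10 means 10 network bits, 22 host bits
Binary: 11111111110000000000000000000000
Mask: 255.192.0.0


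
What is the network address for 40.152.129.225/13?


IP:   00101000.10011000.10000001.11100001
Mask: 11111111.11111000.00000000.00000000
AND operation:
Net:  00101000.10011000.00000000.00000000
Network: 40.152.0.0/13


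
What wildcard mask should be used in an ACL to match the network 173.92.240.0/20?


Subnet mask: 255.255.240.0
Wildcard = 255.255.255.255 - subnet mask
255 - 255 = 0
255 - 255 = 0
255 - 240 = 15
255 - 0 = 255
Wildcard: 0.0.15.255


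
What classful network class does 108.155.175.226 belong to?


First octet: 108
Binary: 01101100
0xxxxxxx -> Class A (1-126)
Class A, default mask 255.0.0.0 (/8)


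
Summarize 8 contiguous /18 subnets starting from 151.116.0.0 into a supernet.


Original prefix: /18
Number of subnets: 8 = 2^3
New prefix = 18 - 3 = 15
Supernet: 151.116.0.0/15


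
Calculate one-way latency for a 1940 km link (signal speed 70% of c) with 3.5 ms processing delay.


Speed = 0.7 * 3e5 km/s = 210000 km/s
Propagation delay = 1940 / 210000 = 0.0092 s = 9.2381 ms
Processing delay = 3.5 ms
Total one-way latency = 12.7381 ms


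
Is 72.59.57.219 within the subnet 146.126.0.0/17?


Subnet network: 146.126.0.0
Test IP AND mask: 72.59.0.0
No, 72.59.57.219 is not in 146.126.0.0/17


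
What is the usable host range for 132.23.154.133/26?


Network: 132.23.154.128
Broadcast: 132.23.154.191
First usable = network + 1
Last usable = broadcast - 1
Range: 132.23.154.129 to 132.23.154.190


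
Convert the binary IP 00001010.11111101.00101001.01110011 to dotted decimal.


00001010 = 10
11111101 = 253
00101001 = 41
01110011 = 115
IP: 10.253.41.115


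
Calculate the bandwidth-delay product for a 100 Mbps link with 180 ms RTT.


BDP = bandwidth * RTT
= 100 Mbps * 180 ms
= 100 * 1e6 * 180 / 1000 bits
= 18000000 bits
= 2250000 bytes
= 2197.2656 KB
BDP = 18000000 bits (2250000 bytes)


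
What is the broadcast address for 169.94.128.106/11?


Network: 169.64.0.0/11
Host bits = 21
Set all host bits to 1:
Broadcast: 169.95.255.255


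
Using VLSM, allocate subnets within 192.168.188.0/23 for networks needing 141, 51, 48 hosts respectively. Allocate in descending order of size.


141 hosts -> /24 (254 usable): 192.168.188.0/24
51 hosts -> /26 (62 usable): 192.168.189.0/26
48 hosts -> /26 (62 usable): 192.168.189.64/26
Allocation: 192.168.188.0/24 (141 hosts, 254 usable); 192.168.189.0/26 (51 hosts, 62 usable); 192.168.189.64/26 (48 hosts, 62 usable)


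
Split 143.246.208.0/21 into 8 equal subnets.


New prefix = 21 + 3 = 24
Each subnet has 256 addresses
  143.246.208.0/24
  143.246.209.0/24
  143.246.210.0/24
  143.246.211.0/24
  143.246.212.0/24
  143.246.213.0/24
  143.246.214.0/24
  143.246.215.0/24
Subnets: 143.246.208.0/24, 143.246.209.0/24, 143.246.210.0/24, 143.246.211.0/24, 143.246.212.0/24, 143.246.213.0/24, 143.246.214.0/24, 143.246.215.0/24


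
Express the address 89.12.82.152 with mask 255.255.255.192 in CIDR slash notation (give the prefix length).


Binary: 11111111.11111111.11111111.11000000
Count leading 1s
Prefix: /26


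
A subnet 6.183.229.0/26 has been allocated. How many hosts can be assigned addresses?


Host bits = 32 - 26 = 6
Total addresses = 2^6 = 64
Usable = total - 2 (network and broadcast)
Usable hosts: 62


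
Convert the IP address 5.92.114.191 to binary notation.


5 = 00000101
92 = 01011100
114 = 01110010
191 = 10111111
Binary: 00000101.01011100.01110010.10111111


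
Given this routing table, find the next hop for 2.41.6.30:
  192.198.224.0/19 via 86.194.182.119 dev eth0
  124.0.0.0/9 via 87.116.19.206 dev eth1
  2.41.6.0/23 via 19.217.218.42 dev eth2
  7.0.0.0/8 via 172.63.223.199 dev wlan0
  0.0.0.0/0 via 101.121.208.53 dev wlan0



Longest prefix match for 2.41.6.30:
  /19 192.198.224.0: no
  /9 124.0.0.0: no
  /23 2.41.6.0: MATCH
  /8 7.0.0.0: no
  /0 0.0.0.0: MATCH
Selected: next-hop 19.217.218.42 via eth2 (matched /23)


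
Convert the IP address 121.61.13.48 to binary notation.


121 = 01111001
61 = 00111101
13 = 00001101
48 = 00110000
Binary: 01111001.00111101.00001101.00110000


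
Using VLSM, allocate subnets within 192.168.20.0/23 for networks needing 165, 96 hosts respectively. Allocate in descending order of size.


165 hosts -> /24 (254 usable): 192.168.20.0/24
96 hosts -> /25 (126 usable): 192.168.21.0/25
Allocation: 192.168.20.0/24 (165 hosts, 254 usable); 192.168.21.0/25 (96 hosts, 126 usable)


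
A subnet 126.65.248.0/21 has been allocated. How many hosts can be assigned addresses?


Host bits = 32 - 21 = 11
Total addresses = 2^11 = 2048
Usable = total - 2 (network and broadcast)
Usable hosts: 2046


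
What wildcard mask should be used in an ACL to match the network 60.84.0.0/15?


Subnet mask: 255.254.0.0
Wildcard = 255.255.255.255 - subnet mask
255 - 255 = 0
255 - 254 = 1
255 - 0 = 255
255 - 0 = 255
Wildcard: 0.1.255.255


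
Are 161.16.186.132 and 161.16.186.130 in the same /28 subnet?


Mask: 255.255.255.240
161.16.186.132 AND mask = 161.16.186.128
161.16.186.130 AND mask = 161.16.186.128
Yes, same subnet (161.16.186.128)


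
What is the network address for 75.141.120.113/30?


IP:   01001011.10001101.01111000.01110001
Mask: 11111111.11111111.11111111.11111100
AND operation:
Net:  01001011.10001101.01111000.01110000
Network: 75.141.120.112/30


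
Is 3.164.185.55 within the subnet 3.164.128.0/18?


Subnet network: 3.164.128.0
Test IP AND mask: 3.164.128.0
Yes, 3.164.185.55 is in 3.164.128.0/18


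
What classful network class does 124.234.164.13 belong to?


First octet: 124
Binary: 01111100
0xxxxxxx -> Class A (1-126)
Class A, default mask 255.0.0.0 (/8)


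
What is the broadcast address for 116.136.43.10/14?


Network: 116.136.0.0/14
Host bits = 18
Set all host bits to 1:
Broadcast: 116.139.255.255


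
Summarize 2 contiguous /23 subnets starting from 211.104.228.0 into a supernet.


Original prefix: /23
Number of subnets: 2 = 2^1
New prefix = 23 - 1 = 22
Supernet: 211.104.228.0/22


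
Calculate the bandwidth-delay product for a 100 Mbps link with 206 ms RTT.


BDP = bandwidth * RTT
= 100 Mbps * 206 ms
= 100 * 1e6 * 206 / 1000 bits
= 20600000 bits
= 2575000 bytes
= 2514.6484 KB
BDP = 20600000 bits (2575000 bytes)


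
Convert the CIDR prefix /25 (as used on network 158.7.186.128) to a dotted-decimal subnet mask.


/25 means 25 network bits, 7 host bits
Binary: 11111111111111111111111110000000
Mask: 255.255.255.128


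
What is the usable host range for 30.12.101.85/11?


Network: 30.0.0.0
Broadcast: 30.31.255.255
First usable = network + 1
Last usable = broadcast - 1
Range: 30.0.0.1 to 30.31.255.254


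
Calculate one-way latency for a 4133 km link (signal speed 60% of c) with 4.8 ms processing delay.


Speed = 0.6 * 3e5 km/s = 180000 km/s
Propagation delay = 4133 / 180000 = 0.023 s = 22.9611 ms
Processing delay = 4.8 ms
Total one-way latency = 27.7611 ms


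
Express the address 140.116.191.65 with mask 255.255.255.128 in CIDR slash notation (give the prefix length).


Binary: 11111111.11111111.11111111.10000000
Count leading 1s
Prefix: /25


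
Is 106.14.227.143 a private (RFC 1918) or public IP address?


RFC 1918 private ranges:
  10.0.0.0/8 (10.0.0.0 - 10.255.255.255)
  172.16.0.0/12 (172.16.0.0 - 172.31.255.255)
  192.168.0.0/16 (192.168.0.0 - 192.168.255.255)
Public (not in any RFC 1918 range)


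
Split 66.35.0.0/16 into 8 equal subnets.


New prefix = 16 + 3 = 19
Each subnet has 8192 addresses
  66.35.0.0/19
  66.35.32.0/19
  66.35.64.0/19
  66.35.96.0/19
  66.35.128.0/19
  66.35.160.0/19
  66.35.192.0/19
  66.35.224.0/19
Subnets: 66.35.0.0/19, 66.35.32.0/19, 66.35.64.0/19, 66.35.96.0/19, 66.35.128.0/19, 66.35.160.0/19, 66.35.192.0/19, 66.35.224.0/19


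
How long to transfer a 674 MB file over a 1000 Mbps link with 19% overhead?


Effective throughput = 1000 * (1 - 19/100) = 810 Mbps
File size in Mb = 674 * 8 = 5392 Mb
Time = 5392 / 810
Time = 6.6568 seconds


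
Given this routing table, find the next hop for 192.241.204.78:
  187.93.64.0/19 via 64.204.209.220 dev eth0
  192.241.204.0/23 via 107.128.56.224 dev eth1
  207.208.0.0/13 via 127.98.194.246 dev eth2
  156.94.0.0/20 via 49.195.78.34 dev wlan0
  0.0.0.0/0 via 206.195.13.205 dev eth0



Longest prefix match for 192.241.204.78:
  /19 187.93.64.0: no
  /23 192.241.204.0: MATCH
  /13 207.208.0.0: no
  /20 156.94.0.0: no
  /0 0.0.0.0: MATCH
Selected: next-hop 107.128.56.224 via eth1 (matched /23)


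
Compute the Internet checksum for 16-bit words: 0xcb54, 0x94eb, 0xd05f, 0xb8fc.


Sum all words (with carry folding):
+ 0xcb54 = 0xcb54
+ 0x94eb = 0x6040
+ 0xd05f = 0x30a0
+ 0xb8fc = 0xe99c
One's complement: ~0xe99c
Checksum = 0x1663


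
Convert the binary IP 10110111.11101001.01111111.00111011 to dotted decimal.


10110111 = 183
11101001 = 233
01111111 = 127
00111011 = 59
IP: 183.233.127.59


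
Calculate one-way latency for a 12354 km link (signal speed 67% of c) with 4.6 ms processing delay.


Speed = 0.67 * 3e5 km/s = 201000 km/s
Propagation delay = 12354 / 201000 = 0.0615 s = 61.4627 ms
Processing delay = 4.6 ms
Total one-way latency = 66.0627 ms


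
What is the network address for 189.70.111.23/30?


IP:   10111101.01000110.01101111.00010111
Mask: 11111111.11111111.11111111.11111100
AND operation:
Net:  10111101.01000110.01101111.00010100
Network: 189.70.111.20/30


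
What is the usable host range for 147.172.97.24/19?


Network: 147.172.96.0
Broadcast: 147.172.127.255
First usable = network + 1
Last usable = broadcast - 1
Range: 147.172.96.1 to 147.172.127.254


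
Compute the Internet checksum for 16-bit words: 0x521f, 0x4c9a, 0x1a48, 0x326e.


Sum all words (with carry folding):
+ 0x521f = 0x521f
+ 0x4c9a = 0x9eb9
+ 0x1a48 = 0xb901
+ 0x326e = 0xeb6f
One's complement: ~0xeb6f
Checksum = 0x1490


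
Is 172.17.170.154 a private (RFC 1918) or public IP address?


RFC 1918 private ranges:
  10.0.0.0/8 (10.0.0.0 - 10.255.255.255)
  172.16.0.0/12 (172.16.0.0 - 172.31.255.255)
  192.168.0.0/16 (192.168.0.0 - 192.168.255.255)
Private (in 172.16.0.0/12)


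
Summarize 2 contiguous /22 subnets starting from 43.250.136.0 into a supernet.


Original prefix: /22
Number of subnets: 2 = 2^1
New prefix = 22 - 1 = 21
Supernet: 43.250.136.0/21


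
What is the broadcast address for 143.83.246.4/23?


Network: 143.83.246.0/23
Host bits = 9
Set all host bits to 1:
Broadcast: 143.83.247.255


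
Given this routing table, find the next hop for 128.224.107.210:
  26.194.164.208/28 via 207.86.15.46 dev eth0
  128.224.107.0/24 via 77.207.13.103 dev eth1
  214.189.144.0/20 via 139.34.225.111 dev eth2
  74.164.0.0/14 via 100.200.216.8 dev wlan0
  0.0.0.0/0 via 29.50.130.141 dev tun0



Longest prefix match for 128.224.107.210:
  /28 26.194.164.208: no
  /24 128.224.107.0: MATCH
  /20 214.189.144.0: no
  /14 74.164.0.0: no
  /0 0.0.0.0: MATCH
Selected: next-hop 77.207.13.103 via eth1 (matched /24)


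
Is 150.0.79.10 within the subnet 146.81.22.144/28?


Subnet network: 146.81.22.144
Test IP AND mask: 150.0.79.0
No, 150.0.79.10 is not in 146.81.22.144/28


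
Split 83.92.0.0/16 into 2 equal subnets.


New prefix = 16 + 1 = 17
Each subnet has 32768 addresses
  83.92.0.0/17
  83.92.128.0/17
Subnets: 83.92.0.0/17, 83.92.128.0/17


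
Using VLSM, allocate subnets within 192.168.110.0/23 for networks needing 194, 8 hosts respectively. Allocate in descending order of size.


194 hosts -> /24 (254 usable): 192.168.110.0/24
8 hosts -> /28 (14 usable): 192.168.111.0/28
Allocation: 192.168.110.0/24 (194 hosts, 254 usable); 192.168.111.0/28 (8 hosts, 14 usable)


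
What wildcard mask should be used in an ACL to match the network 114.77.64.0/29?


Subnet mask: 255.255.255.248
Wildcard = 255.255.255.255 - subnet mask
255 - 255 = 0
255 - 255 = 0
255 - 255 = 0
255 - 248 = 7
Wildcard: 0.0.0.7


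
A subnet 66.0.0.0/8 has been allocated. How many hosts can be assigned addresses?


Host bits = 32 - 8 = 24
Total addresses = 2^24 = 16777216
Usable = total - 2 (network and broadcast)
Usable hosts: 16777214


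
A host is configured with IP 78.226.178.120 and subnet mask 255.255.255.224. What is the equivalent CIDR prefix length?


Binary: 11111111.11111111.11111111.11100000
Count leading 1s
Prefix: /27


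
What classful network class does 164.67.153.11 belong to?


First octet: 164
Binary: 10100100
10xxxxxx -> Class B (128-191)
Class B, default mask 255.255.0.0 (/16)


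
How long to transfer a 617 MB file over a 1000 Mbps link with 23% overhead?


Effective throughput = 1000 * (1 - 23/100) = 770 Mbps
File size in Mb = 617 * 8 = 4936 Mb
Time = 4936 / 770
Time = 6.4104 seconds


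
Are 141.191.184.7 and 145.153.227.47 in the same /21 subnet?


Mask: 255.255.248.0
141.191.184.7 AND mask = 141.191.184.0
145.153.227.47 AND mask = 145.153.224.0
No, different subnets (141.191.184.0 vs 145.153.224.0)


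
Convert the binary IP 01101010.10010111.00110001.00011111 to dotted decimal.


01101010 = 106
10010111 = 151
00110001 = 49
00011111 = 31
IP: 106.151.49.31


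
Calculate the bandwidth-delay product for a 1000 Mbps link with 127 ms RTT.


BDP = bandwidth * RTT
= 1000 Mbps * 127 ms
= 1000 * 1e6 * 127 / 1000 bits
= 127000000 bits
= 15875000 bytes
= 15502.9297 KB
BDP = 127000000 bits (15875000 bytes)


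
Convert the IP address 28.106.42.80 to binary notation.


28 = 00011100
106 = 01101010
42 = 00101010
80 = 01010000
Binary: 00011100.01101010.00101010.01010000


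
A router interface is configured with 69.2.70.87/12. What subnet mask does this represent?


/12 means 12 network bits, 20 host bits
Binary: 11111111111100000000000000000000
Mask: 255.240.0.0


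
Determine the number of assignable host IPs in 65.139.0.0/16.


Host bits = 32 - 16 = 16
Total addresses = 2^16 = 65536
Usable = total - 2 (network and broadcast)
Usable hosts: 65534


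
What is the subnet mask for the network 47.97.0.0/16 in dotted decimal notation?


/16 means 16 network bits, 16 host bits
Binary: 11111111111111110000000000000000
Mask: 255.255.0.0


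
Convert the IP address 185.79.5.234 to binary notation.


185 = 10111001
79 = 01001111
5 = 00000101
234 = 11101010
Binary: 10111001.01001111.00000101.11101010


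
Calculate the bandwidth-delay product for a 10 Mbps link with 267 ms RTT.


BDP = bandwidth * RTT
= 10 Mbps * 267 ms
= 10 * 1e6 * 267 / 1000 bits
= 2670000 bits
= 333750 bytes
= 325.9277 KB
BDP = 2670000 bits (333750 bytes)


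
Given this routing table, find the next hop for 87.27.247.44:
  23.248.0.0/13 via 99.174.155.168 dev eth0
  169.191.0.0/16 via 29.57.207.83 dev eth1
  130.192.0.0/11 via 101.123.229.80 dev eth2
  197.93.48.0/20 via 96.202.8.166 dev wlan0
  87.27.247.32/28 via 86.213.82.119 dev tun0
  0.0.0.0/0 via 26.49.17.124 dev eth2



Longest prefix match for 87.27.247.44:
  /13 23.248.0.0: no
  /16 169.191.0.0: no
  /11 130.192.0.0: no
  /20 197.93.48.0: no
  /28 87.27.247.32: MATCH
  /0 0.0.0.0: MATCH
Selected: next-hop 86.213.82.119 via tun0 (matched /28)


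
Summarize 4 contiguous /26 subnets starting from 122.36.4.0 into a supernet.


Original prefix: /26
Number of subnets: 4 = 2^2
New prefix = 26 - 2 = 24
Supernet: 122.36.4.0/24


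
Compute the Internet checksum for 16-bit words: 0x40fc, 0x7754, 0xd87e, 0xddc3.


Sum all words (with carry folding):
+ 0x40fc = 0x40fc
+ 0x7754 = 0xb850
+ 0xd87e = 0x90cf
+ 0xddc3 = 0x6e93
One's complement: ~0x6e93
Checksum = 0x916c


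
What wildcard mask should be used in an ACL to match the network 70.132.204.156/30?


Subnet mask: 255.255.255.252
Wildcard = 255.255.255.255 - subnet mask
255 - 255 = 0
255 - 255 = 0
255 - 255 = 0
255 - 252 = 3
Wildcard: 0.0.0.3


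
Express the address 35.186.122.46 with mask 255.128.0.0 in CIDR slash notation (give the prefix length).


Binary: 11111111.10000000.00000000.00000000
Count leading 1s
Prefix: /9


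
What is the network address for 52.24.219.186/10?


IP:   00110100.00011000.11011011.10111010
Mask: 11111111.11000000.00000000.00000000
AND operation:
Net:  00110100.00000000.00000000.00000000
Network: 52.0.0.0/10


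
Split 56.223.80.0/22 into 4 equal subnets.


New prefix = 22 + 2 = 24
Each subnet has 256 addresses
  56.223.80.0/24
  56.223.81.0/24
  56.223.82.0/24
  56.223.83.0/24
Subnets: 56.223.80.0/24, 56.223.81.0/24, 56.223.82.0/24, 56.223.83.0/24


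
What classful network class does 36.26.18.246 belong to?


First octet: 36
Binary: 00100100
0xxxxxxx -> Class A (1-126)
Class A, default mask 255.0.0.0 (/8)


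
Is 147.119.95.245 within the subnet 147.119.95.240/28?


Subnet network: 147.119.95.240
Test IP AND mask: 147.119.95.240
Yes, 147.119.95.245 is in 147.119.95.240/28


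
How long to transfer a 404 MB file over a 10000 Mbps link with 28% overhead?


Effective throughput = 10000 * (1 - 28/100) = 7200 Mbps
File size in Mb = 404 * 8 = 3232 Mb
Time = 3232 / 7200
Time = 0.4489 seconds


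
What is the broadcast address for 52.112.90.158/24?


Network: 52.112.90.0/24
Host bits = 8
Set all host bits to 1:
Broadcast: 52.112.90.255


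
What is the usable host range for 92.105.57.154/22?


Network: 92.105.56.0
Broadcast: 92.105.59.255
First usable = network + 1
Last usable = broadcast - 1
Range: 92.105.56.1 to 92.105.59.254


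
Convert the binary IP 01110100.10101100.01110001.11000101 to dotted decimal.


01110100 = 116
10101100 = 172
01110001 = 113
11000101 = 197
IP: 116.172.113.197


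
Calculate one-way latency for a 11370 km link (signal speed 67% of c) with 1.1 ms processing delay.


Speed = 0.67 * 3e5 km/s = 201000 km/s
Propagation delay = 11370 / 201000 = 0.0566 s = 56.5672 ms
Processing delay = 1.1 ms
Total one-way latency = 57.6672 ms


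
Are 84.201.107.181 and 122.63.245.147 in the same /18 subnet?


Mask: 255.255.192.0
84.201.107.181 AND mask = 84.201.64.0
122.63.245.147 AND mask = 122.63.192.0
No, different subnets (84.201.64.0 vs 122.63.192.0)


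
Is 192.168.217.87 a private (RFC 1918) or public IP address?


RFC 1918 private ranges:
  10.0.0.0/8 (10.0.0.0 - 10.255.255.255)
  172.16.0.0/12 (172.16.0.0 - 172.31.255.255)
  192.168.0.0/16 (192.168.0.0 - 192.168.255.255)
Private (in 192.168.0.0/16)


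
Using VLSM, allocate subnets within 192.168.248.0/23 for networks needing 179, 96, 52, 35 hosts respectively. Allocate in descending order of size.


179 hosts -> /24 (254 usable): 192.168.248.0/24
96 hosts -> /25 (126 usable): 192.168.249.0/25
52 hosts -> /26 (62 usable): 192.168.249.128/26
35 hosts -> /26 (62 usable): 192.168.249.192/26
Allocation: 192.168.248.0/24 (179 hosts, 254 usable); 192.168.249.0/25 (96 hosts, 126 usable); 192.168.249.128/26 (52 hosts, 62 usable); 192.168.249.192/26 (35 hosts, 62 usable)


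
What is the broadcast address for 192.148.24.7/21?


Network: 192.148.24.0/21
Host bits = 11
Set all host bits to 1:
Broadcast: 192.148.31.255


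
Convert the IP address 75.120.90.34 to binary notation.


75 = 01001011
120 = 01111000
90 = 01011010
34 = 00100010
Binary: 01001011.01111000.01011010.00100010


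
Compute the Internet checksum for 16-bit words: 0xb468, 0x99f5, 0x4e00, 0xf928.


Sum all words (with carry folding):
+ 0xb468 = 0xb468
+ 0x99f5 = 0x4e5e
+ 0x4e00 = 0x9c5e
+ 0xf928 = 0x9587
One's complement: ~0x9587
Checksum = 0x6a78


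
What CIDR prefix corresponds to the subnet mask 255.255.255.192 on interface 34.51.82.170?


Binary: 11111111.11111111.11111111.11000000
Count leading 1s
Prefix: /26


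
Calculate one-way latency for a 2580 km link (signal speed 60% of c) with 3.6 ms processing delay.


Speed = 0.6 * 3e5 km/s = 180000 km/s
Propagation delay = 2580 / 180000 = 0.0143 s = 14.3333 ms
Processing delay = 3.6 ms
Total one-way latency = 17.9333 ms


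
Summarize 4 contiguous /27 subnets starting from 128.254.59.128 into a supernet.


Original prefix: /27
Number of subnets: 4 = 2^2
New prefix = 27 - 2 = 25
Supernet: 128.254.59.128/25


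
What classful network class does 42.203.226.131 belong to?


First octet: 42
Binary: 00101010
0xxxxxxx -> Class A (1-126)
Class A, default mask 255.0.0.0 (/8)


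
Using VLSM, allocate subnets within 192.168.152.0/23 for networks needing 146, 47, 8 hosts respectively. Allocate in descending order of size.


146 hosts -> /24 (254 usable): 192.168.152.0/24
47 hosts -> /26 (62 usable): 192.168.153.0/26
8 hosts -> /28 (14 usable): 192.168.153.64/28
Allocation: 192.168.152.0/24 (146 hosts, 254 usable); 192.168.153.0/26 (47 hosts, 62 usable); 192.168.153.64/28 (8 hosts, 14 usable)


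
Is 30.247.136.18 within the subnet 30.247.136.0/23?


Subnet network: 30.247.136.0
Test IP AND mask: 30.247.136.0
Yes, 30.247.136.18 is in 30.247.136.0/23


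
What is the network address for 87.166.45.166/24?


IP:   01010111.10100110.00101101.10100110
Mask: 11111111.11111111.11111111.00000000
AND operation:
Net:  01010111.10100110.00101101.00000000
Network: 87.166.45.0/24


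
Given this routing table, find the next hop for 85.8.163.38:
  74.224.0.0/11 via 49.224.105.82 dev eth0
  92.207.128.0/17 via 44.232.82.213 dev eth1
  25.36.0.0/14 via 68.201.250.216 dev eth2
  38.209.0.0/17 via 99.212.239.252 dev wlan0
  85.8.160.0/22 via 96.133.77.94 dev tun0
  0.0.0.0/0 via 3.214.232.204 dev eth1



Longest prefix match for 85.8.163.38:
  /11 74.224.0.0: no
  /17 92.207.128.0: no
  /14 25.36.0.0: no
  /17 38.209.0.0: no
  /22 85.8.160.0: MATCH
  /0 0.0.0.0: MATCH
Selected: next-hop 96.133.77.94 via tun0 (matched /22)


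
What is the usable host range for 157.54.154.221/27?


Network: 157.54.154.192
Broadcast: 157.54.154.223
First usable = network + 1
Last usable = broadcast - 1
Range: 157.54.154.193 to 157.54.154.222


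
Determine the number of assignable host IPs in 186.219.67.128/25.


Host bits = 32 - 25 = 7
Total addresses = 2^7 = 128
Usable = total - 2 (network and broadcast)
Usable hosts: 126


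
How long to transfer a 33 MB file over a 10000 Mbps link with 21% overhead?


Effective throughput = 10000 * (1 - 21/100) = 7900 Mbps
File size in Mb = 33 * 8 = 264 Mb
Time = 264 / 7900
Time = 0.0334 seconds


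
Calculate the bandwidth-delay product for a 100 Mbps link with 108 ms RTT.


BDP = bandwidth * RTT
= 100 Mbps * 108 ms
= 100 * 1e6 * 108 / 1000 bits
= 10800000 bits
= 1350000 bytes
= 1318.3594 KB
BDP = 10800000 bits (1350000 bytes)


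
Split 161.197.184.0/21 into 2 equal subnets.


New prefix = 21 + 1 = 22
Each subnet has 1024 addresses
  161.197.184.0/22
  161.197.188.0/22
Subnets: 161.197.184.0/22, 161.197.188.0/22


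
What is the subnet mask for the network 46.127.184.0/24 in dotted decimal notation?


/24 means 24 network bits, 8 host bits
Binary: 11111111111111111111111100000000
Mask: 255.255.255.0


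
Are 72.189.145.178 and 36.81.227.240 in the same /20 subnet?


Mask: 255.255.240.0
72.189.145.178 AND mask = 72.189.144.0
36.81.227.240 AND mask = 36.81.224.0
No, different subnets (72.189.144.0 vs 36.81.224.0)


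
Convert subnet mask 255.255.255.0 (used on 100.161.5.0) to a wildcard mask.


Subnet mask: 255.255.255.0
Wildcard = 255.255.255.255 - subnet mask
255 - 255 = 0
255 - 255 = 0
255 - 255 = 0
255 - 0 = 255
Wildcard: 0.0.0.255


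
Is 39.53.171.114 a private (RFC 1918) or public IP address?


RFC 1918 private ranges:
  10.0.0.0/8 (10.0.0.0 - 10.255.255.255)
  172.16.0.0/12 (172.16.0.0 - 172.31.255.255)
  192.168.0.0/16 (192.168.0.0 - 192.168.255.255)
Public (not in any RFC 1918 range)


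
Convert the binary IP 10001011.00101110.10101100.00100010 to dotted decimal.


10001011 = 139
00101110 = 46
10101100 = 172
00100010 = 34
IP: 139.46.172.34


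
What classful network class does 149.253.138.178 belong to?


First octet: 149
Binary: 10010101
10xxxxxx -> Class B (128-191)
Class B, default mask 255.255.0.0 (/16)


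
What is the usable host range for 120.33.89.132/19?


Network: 120.33.64.0
Broadcast: 120.33.95.255
First usable = network + 1
Last usable = broadcast - 1
Range: 120.33.64.1 to 120.33.95.254
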